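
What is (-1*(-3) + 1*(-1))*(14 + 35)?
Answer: 98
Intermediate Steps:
(-1*(-3) + 1*(-1))*(14 + 35) = (3 - 1)*49 = 2*49 = 98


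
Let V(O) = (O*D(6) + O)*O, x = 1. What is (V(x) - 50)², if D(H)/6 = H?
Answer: 169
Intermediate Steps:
D(H) = 6*H
V(O) = 37*O² (V(O) = (O*(6*6) + O)*O = (O*36 + O)*O = (36*O + O)*O = (37*O)*O = 37*O²)
(V(x) - 50)² = (37*1² - 50)² = (37*1 - 50)² = (37 - 50)² = (-13)² = 169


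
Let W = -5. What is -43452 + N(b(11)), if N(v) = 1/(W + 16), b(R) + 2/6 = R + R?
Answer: -477971/11 ≈ -43452.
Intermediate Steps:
b(R) = -1/3 + 2*R (b(R) = -1/3 + (R + R) = -1/3 + 2*R)
N(v) = 1/11 (N(v) = 1/(-5 + 16) = 1/11)
-43452 + N(b(11)) = -43452 + 1/11 = -477971/11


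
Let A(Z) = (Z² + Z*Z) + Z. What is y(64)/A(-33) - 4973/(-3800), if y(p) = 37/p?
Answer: 17070851/13041600 ≈ 1.3090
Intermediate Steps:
A(Z) = Z + 2*Z² (A(Z) = (Z² + Z²) + Z = 2*Z² + Z = Z + 2*Z²)
y(64)/A(-33) - 4973/(-3800) = (37/64)/((-33*(1 + 2*(-33)))) - 4973/(-3800) = (37*(1/64))/((-33*(1 - 66))) - 4973*(-1/3800) = 37/(64*((-33*(-65)))) + 4973/3800 = (37/64)/2145 + 4973/3800 = (37/64)*(1/2145) + 4973/3800 = 37/137280 + 4973/3800 = 17070851/13041600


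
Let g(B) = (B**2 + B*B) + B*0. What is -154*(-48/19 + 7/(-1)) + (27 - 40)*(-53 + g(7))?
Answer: 16759/19 ≈ 882.05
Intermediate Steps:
g(B) = 2*B**2 (g(B) = (B**2 + B**2) + 0 = 2*B**2 + 0 = 2*B**2)
-154*(-48/19 + 7/(-1)) + (27 - 40)*(-53 + g(7)) = -154*(-48/19 + 7/(-1)) + (27 - 40)*(-53 + 2*7**2) = -154*(-48*1/19 + 7*(-1)) - 13*(-53 + 2*49) = -154*(-48/19 - 7) - 13*(-53 + 98) = -154*(-181/19) - 13*45 = 27874/19 - 585 = 16759/19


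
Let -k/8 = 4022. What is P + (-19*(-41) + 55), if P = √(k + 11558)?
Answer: 834 + 13*I*√122 ≈ 834.0 + 143.59*I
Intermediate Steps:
k = -32176 (k = -8*4022 = -32176)
P = 13*I*√122 (P = √(-32176 + 11558) = √(-20618) = 13*I*√122 ≈ 143.59*I)
P + (-19*(-41) + 55) = 13*I*√122 + (-19*(-41) + 55) = 13*I*√122 + (779 + 55) = 13*I*√122 + 834 = 834 + 13*I*√122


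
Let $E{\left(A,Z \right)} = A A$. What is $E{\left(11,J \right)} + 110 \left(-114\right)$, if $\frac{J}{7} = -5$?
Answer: $-12419$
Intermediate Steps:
$J = -35$ ($J = 7 \left(-5\right) = -35$)
$E{\left(A,Z \right)} = A^{2}$
$E{\left(11,J \right)} + 110 \left(-114\right) = 11^{2} + 110 \left(-114\right) = 121 - 12540 = -12419$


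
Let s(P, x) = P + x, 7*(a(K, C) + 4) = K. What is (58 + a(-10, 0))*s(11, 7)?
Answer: 6624/7 ≈ 946.29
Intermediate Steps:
a(K, C) = -4 + K/7
(58 + a(-10, 0))*s(11, 7) = (58 + (-4 + (⅐)*(-10)))*(11 + 7) = (58 + (-4 - 10/7))*18 = (58 - 38/7)*18 = (368/7)*18 = 6624/7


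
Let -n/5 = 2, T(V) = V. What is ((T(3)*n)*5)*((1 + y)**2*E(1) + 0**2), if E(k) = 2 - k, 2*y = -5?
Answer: -675/2 ≈ -337.50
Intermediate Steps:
y = -5/2 (y = (1/2)*(-5) = -5/2 ≈ -2.5000)
n = -10 (n = -5*2 = -10)
((T(3)*n)*5)*((1 + y)**2*E(1) + 0**2) = ((3*(-10))*5)*((1 - 5/2)**2*(2 - 1*1) + 0**2) = (-30*5)*((-3/2)**2*(2 - 1) + 0) = -150*((9/4)*1 + 0) = -150*(9/4 + 0) = -150*9/4 = -675/2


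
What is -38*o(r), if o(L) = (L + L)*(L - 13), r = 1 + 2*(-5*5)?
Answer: -230888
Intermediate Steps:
r = -49 (r = 1 + 2*(-25) = 1 - 50 = -49)
o(L) = 2*L*(-13 + L) (o(L) = (2*L)*(-13 + L) = 2*L*(-13 + L))
-38*o(r) = -76*(-49)*(-13 - 49) = -76*(-49)*(-62) = -38*6076 = -230888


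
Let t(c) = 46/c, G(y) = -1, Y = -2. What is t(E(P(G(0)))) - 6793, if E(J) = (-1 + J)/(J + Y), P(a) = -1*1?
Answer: -6724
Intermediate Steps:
P(a) = -1
E(J) = (-1 + J)/(-2 + J) (E(J) = (-1 + J)/(J - 2) = (-1 + J)/(-2 + J))
t(E(P(G(0)))) - 6793 = 46/(((-1 - 1)/(-2 - 1))) - 6793 = 46/((-2/(-3))) - 6793 = 46/((-⅓*(-2))) - 6793 = 46/(⅔) - 6793 = 46*(3/2) - 6793 = 69 - 6793 = -6724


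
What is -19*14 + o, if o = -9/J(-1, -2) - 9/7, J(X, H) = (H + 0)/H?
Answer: -1934/7 ≈ -276.29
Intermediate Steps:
J(X, H) = 1 (J(X, H) = H/H = 1)
o = -72/7 (o = -9/1 - 9/7 = -9*1 - 9*⅐ = -9 - 9/7 = -72/7 ≈ -10.286)
-19*14 + o = -19*14 - 72/7 = -266 - 72/7 = -1934/7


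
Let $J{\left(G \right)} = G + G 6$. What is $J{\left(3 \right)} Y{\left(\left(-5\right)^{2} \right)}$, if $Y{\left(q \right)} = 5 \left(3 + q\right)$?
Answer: $2940$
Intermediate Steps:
$J{\left(G \right)} = 7 G$ ($J{\left(G \right)} = G + 6 G = 7 G$)
$Y{\left(q \right)} = 15 + 5 q$
$J{\left(3 \right)} Y{\left(\left(-5\right)^{2} \right)} = 7 \cdot 3 \left(15 + 5 \left(-5\right)^{2}\right) = 21 \left(15 + 5 \cdot 25\right) = 21 \left(15 + 125\right) = 21 \cdot 140 = 2940$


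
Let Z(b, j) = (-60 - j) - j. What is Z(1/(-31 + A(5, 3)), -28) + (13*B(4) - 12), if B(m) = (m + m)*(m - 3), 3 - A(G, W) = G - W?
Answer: 88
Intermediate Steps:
A(G, W) = 3 + W - G (A(G, W) = 3 - (G - W) = 3 + (W - G) = 3 + W - G)
B(m) = 2*m*(-3 + m) (B(m) = (2*m)*(-3 + m) = 2*m*(-3 + m))
Z(b, j) = -60 - 2*j
Z(1/(-31 + A(5, 3)), -28) + (13*B(4) - 12) = (-60 - 2*(-28)) + (13*(2*4*(-3 + 4)) - 12) = (-60 + 56) + (13*(2*4*1) - 12) = -4 + (13*8 - 12) = -4 + (104 - 12) = -4 + 92 = 88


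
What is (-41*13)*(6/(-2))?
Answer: 1599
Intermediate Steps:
(-41*13)*(6/(-2)) = -3198*(-1)/2 = -533*(-3) = 1599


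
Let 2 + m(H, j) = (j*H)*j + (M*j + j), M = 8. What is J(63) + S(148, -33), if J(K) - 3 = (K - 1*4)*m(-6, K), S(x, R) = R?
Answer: -1371721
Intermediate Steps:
m(H, j) = -2 + 9*j + H*j**2 (m(H, j) = -2 + ((j*H)*j + (8*j + j)) = -2 + ((H*j)*j + 9*j) = -2 + (H*j**2 + 9*j) = -2 + (9*j + H*j**2) = -2 + 9*j + H*j**2)
J(K) = 3 + (-4 + K)*(-2 - 6*K**2 + 9*K) (J(K) = 3 + (K - 1*4)*(-2 + 9*K - 6*K**2) = 3 + (K - 4)*(-2 - 6*K**2 + 9*K) = 3 + (-4 + K)*(-2 - 6*K**2 + 9*K))
J(63) + S(148, -33) = (11 - 38*63 - 6*63**3 + 33*63**2) - 33 = (11 - 2394 - 6*250047 + 33*3969) - 33 = (11 - 2394 - 1500282 + 130977) - 33 = -1371688 - 33 = -1371721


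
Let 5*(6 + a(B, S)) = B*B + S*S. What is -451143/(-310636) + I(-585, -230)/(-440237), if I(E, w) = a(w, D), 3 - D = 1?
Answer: 976624636591/683767303660 ≈ 1.4283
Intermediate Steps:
D = 2 (D = 3 - 1*1 = 3 - 1 = 2)
a(B, S) = -6 + B²/5 + S²/5 (a(B, S) = -6 + (B*B + S*S)/5 = -6 + (B² + S²)/5 = -6 + (B²/5 + S²/5) = -6 + B²/5 + S²/5)
I(E, w) = -26/5 + w²/5 (I(E, w) = -6 + w²/5 + (⅕)*2² = -6 + w²/5 + (⅕)*4 = -6 + w²/5 + ⅘ = -26/5 + w²/5)
-451143/(-310636) + I(-585, -230)/(-440237) = -451143/(-310636) + (-26/5 + (⅕)*(-230)²)/(-440237) = -451143*(-1/310636) + (-26/5 + (⅕)*52900)*(-1/440237) = 451143/310636 + (-26/5 + 10580)*(-1/440237) = 451143/310636 + (52874/5)*(-1/440237) = 451143/310636 - 52874/2201185 = 976624636591/683767303660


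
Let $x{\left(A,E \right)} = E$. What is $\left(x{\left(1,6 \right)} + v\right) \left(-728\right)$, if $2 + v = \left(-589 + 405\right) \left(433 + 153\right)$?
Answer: $78492960$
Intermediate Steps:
$v = -107826$ ($v = -2 + \left(-589 + 405\right) \left(433 + 153\right) = -2 - 107824 = -107826$)
$\left(x{\left(1,6 \right)} + v\right) \left(-728\right) = \left(6 - 107826\right) \left(-728\right) = \left(-107820\right) \left(-728\right) = 78492960$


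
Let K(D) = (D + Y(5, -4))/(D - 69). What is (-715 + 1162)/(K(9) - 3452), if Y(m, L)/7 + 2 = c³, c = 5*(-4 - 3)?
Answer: 2682/9301 ≈ 0.28836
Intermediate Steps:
c = -35 (c = 5*(-7) = -35)
Y(m, L) = -300139 (Y(m, L) = -14 + 7*(-35)³ = -14 + 7*(-42875) = -14 - 300125 = -300139)
K(D) = (-300139 + D)/(-69 + D) (K(D) = (D - 300139)/(D - 69) = (-300139 + D)/(-69 + D))
(-715 + 1162)/(K(9) - 3452) = (-715 + 1162)/((-300139 + 9)/(-69 + 9) - 3452) = 447/(-300130/(-60) - 3452) = 447/(-1/60*(-300130) - 3452) = 447/(30013/6 - 3452) = 447/(9301/6) = 447*(6/9301) = 2682/9301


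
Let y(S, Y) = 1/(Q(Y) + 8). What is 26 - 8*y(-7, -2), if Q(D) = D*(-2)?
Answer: 76/3 ≈ 25.333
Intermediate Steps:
Q(D) = -2*D
y(S, Y) = 1/(8 - 2*Y) (y(S, Y) = 1/(-2*Y + 8) = 1/(8 - 2*Y))
26 - 8*y(-7, -2) = 26 - (-8)/(-8 + 2*(-2)) = 26 - (-8)/(-8 - 4) = 26 - (-8)/(-12) = 26 - (-8)*(-1)/12 = 26 - 8*1/12 = 26 - ⅔ = 76/3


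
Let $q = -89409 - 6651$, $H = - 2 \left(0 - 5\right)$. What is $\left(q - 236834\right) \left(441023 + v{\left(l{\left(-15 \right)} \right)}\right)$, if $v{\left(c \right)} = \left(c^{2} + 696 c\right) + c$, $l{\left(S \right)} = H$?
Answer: $-149167471142$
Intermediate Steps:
$H = 10$ ($H = \left(-2\right) \left(-5\right) = 10$)
$l{\left(S \right)} = 10$
$q = -96060$
$v{\left(c \right)} = c^{2} + 697 c$
$\left(q - 236834\right) \left(441023 + v{\left(l{\left(-15 \right)} \right)}\right) = \left(-96060 - 236834\right) \left(441023 + 10 \left(697 + 10\right)\right) = \left(-96060 - 236834\right) \left(441023 + 10 \cdot 707\right) = - 332894 \left(441023 + 7070\right) = \left(-332894\right) 448093 = -149167471142$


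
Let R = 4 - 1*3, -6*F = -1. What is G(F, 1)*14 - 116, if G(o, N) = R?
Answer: -102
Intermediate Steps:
F = ⅙ (F = -⅙*(-1) = ⅙ ≈ 0.16667)
R = 1 (R = 4 - 3 = 1)
G(o, N) = 1
G(F, 1)*14 - 116 = 1*14 - 116 = 14 - 116 = -102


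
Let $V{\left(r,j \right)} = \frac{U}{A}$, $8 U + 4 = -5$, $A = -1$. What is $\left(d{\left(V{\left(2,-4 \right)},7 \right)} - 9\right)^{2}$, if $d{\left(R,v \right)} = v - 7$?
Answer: $81$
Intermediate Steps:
$U = - \frac{9}{8}$ ($U = - \frac{1}{2} + \frac{1}{8} \left(-5\right) = - \frac{1}{2} - \frac{5}{8} = - \frac{9}{8} \approx -1.125$)
$V{\left(r,j \right)} = \frac{9}{8}$ ($V{\left(r,j \right)} = - \frac{9}{8 \left(-1\right)} = \left(- \frac{9}{8}\right) \left(-1\right) = \frac{9}{8}$)
$d{\left(R,v \right)} = -7 + v$ ($d{\left(R,v \right)} = v - 7 = -7 + v$)
$\left(d{\left(V{\left(2,-4 \right)},7 \right)} - 9\right)^{2} = \left(\left(-7 + 7\right) - 9\right)^{2} = \left(0 - 9\right)^{2} = \left(-9\right)^{2} = 81$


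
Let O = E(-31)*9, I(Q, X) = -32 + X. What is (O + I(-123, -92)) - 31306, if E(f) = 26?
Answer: -31196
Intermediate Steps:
O = 234 (O = 26*9 = 234)
(O + I(-123, -92)) - 31306 = (234 + (-32 - 92)) - 31306 = (234 - 124) - 31306 = 110 - 31306 = -31196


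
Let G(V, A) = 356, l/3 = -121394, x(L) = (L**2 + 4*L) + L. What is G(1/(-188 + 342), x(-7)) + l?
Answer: -363826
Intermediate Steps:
x(L) = L**2 + 5*L
l = -364182 (l = 3*(-121394) = -364182)
G(1/(-188 + 342), x(-7)) + l = 356 - 364182 = -363826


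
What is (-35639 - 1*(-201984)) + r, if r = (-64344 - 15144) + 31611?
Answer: 118468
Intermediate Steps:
r = -47877 (r = -79488 + 31611 = -47877)
(-35639 - 1*(-201984)) + r = (-35639 - 1*(-201984)) - 47877 = (-35639 + 201984) - 47877 = 166345 - 47877 = 118468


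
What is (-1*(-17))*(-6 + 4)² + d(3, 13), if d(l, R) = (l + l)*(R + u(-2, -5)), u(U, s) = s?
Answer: 116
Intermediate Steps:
d(l, R) = 2*l*(-5 + R) (d(l, R) = (l + l)*(R - 5) = (2*l)*(-5 + R) = 2*l*(-5 + R))
(-1*(-17))*(-6 + 4)² + d(3, 13) = (-1*(-17))*(-6 + 4)² + 2*3*(-5 + 13) = 17*(-2)² + 2*3*8 = 17*4 + 48 = 68 + 48 = 116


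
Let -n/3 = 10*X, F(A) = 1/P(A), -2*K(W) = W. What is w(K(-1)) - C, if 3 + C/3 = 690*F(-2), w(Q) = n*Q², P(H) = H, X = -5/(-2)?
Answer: 4101/4 ≈ 1025.3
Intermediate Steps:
K(W) = -W/2
X = 5/2 (X = -5*(-½) = 5/2 ≈ 2.5000)
F(A) = 1/A
n = -75 (n = -30*5/2 = -3*25 = -75)
w(Q) = -75*Q²
C = -1044 (C = -9 + 3*(690/(-2)) = -9 + 3*(690*(-½)) = -9 + 3*(-345) = -9 - 1035 = -1044)
w(K(-1)) - C = -75*(-½*(-1))² - 1*(-1044) = -75*(½)² + 1044 = -75*¼ + 1044 = -75/4 + 1044 = 4101/4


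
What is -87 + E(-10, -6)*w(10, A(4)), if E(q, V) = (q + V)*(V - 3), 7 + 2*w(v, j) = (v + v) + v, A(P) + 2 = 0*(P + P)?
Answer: 1569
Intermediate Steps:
A(P) = -2 (A(P) = -2 + 0*(P + P) = -2 + 0*(2*P) = -2 + 0 = -2)
w(v, j) = -7/2 + 3*v/2 (w(v, j) = -7/2 + ((v + v) + v)/2 = -7/2 + (2*v + v)/2 = -7/2 + (3*v)/2 = -7/2 + 3*v/2)
E(q, V) = (-3 + V)*(V + q) (E(q, V) = (V + q)*(-3 + V) = (-3 + V)*(V + q))
-87 + E(-10, -6)*w(10, A(4)) = -87 + ((-6)² - 3*(-6) - 3*(-10) - 6*(-10))*(-7/2 + (3/2)*10) = -87 + (36 + 18 + 30 + 60)*(-7/2 + 15) = -87 + 144*(23/2) = -87 + 1656 = 1569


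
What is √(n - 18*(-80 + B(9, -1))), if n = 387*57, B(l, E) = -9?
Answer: 3*√2629 ≈ 153.82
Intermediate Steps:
n = 22059
√(n - 18*(-80 + B(9, -1))) = √(22059 - 18*(-80 - 9)) = √(22059 - 18*(-89)) = √(22059 + 1602) = √23661 = 3*√2629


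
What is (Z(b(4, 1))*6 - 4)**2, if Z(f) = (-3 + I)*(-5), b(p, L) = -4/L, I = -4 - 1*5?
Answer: 126736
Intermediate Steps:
I = -9 (I = -4 - 5 = -9)
Z(f) = 60 (Z(f) = (-3 - 9)*(-5) = -12*(-5) = 60)
(Z(b(4, 1))*6 - 4)**2 = (60*6 - 4)**2 = (360 - 4)**2 = 356**2 = 126736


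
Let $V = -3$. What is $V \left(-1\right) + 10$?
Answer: $13$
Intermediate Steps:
$V \left(-1\right) + 10 = \left(-3\right) \left(-1\right) + 10 = 3 + 10 = 13$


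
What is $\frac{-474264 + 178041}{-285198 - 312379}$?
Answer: $\frac{296223}{597577} \approx 0.49571$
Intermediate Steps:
$\frac{-474264 + 178041}{-285198 - 312379} = - \frac{296223}{-597577} = \left(-296223\right) \left(- \frac{1}{597577}\right) = \frac{296223}{597577}$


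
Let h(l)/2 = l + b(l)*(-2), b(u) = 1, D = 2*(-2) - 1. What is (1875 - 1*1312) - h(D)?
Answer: 577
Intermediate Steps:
D = -5 (D = -4 - 1 = -5)
h(l) = -4 + 2*l (h(l) = 2*(l + 1*(-2)) = 2*(l - 2) = 2*(-2 + l) = -4 + 2*l)
(1875 - 1*1312) - h(D) = (1875 - 1*1312) - (-4 + 2*(-5)) = (1875 - 1312) - (-4 - 10) = 563 - 1*(-14) = 563 + 14 = 577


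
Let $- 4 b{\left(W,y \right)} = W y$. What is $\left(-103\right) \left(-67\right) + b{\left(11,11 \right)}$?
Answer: $\frac{27483}{4} \approx 6870.8$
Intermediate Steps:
$b{\left(W,y \right)} = - \frac{W y}{4}$
$\left(-103\right) \left(-67\right) + b{\left(11,11 \right)} = \left(-103\right) \left(-67\right) - \frac{11}{4} \cdot 11 = 6901 - \frac{121}{4} = \frac{27483}{4}$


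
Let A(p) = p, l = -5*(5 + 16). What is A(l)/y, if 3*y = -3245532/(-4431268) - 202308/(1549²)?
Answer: -93033402616595/191412548883 ≈ -486.04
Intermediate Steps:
l = -105 (l = -5*21 = -105)
y = 574237646649/2658097217617 (y = (-3245532/(-4431268) - 202308/(1549²))/3 = (-3245532*(-1/4431268) - 202308/2399401)/3 = (811383/1107817 - 202308*1/2399401)/3 = (811383/1107817 - 202308/2399401)/3 = (⅓)*(1722712939947/2658097217617) = 574237646649/2658097217617 ≈ 0.21603)
A(l)/y = -105/574237646649/2658097217617 = -105*2658097217617/574237646649 = -93033402616595/191412548883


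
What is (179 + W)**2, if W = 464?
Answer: 413449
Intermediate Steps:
(179 + W)**2 = (179 + 464)**2 = 643**2 = 413449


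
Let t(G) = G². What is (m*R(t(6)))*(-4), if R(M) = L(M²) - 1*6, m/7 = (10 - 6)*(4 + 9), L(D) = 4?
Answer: 2912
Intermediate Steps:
m = 364 (m = 7*((10 - 6)*(4 + 9)) = 7*(4*13) = 7*52 = 364)
R(M) = -2 (R(M) = 4 - 1*6 = 4 - 6 = -2)
(m*R(t(6)))*(-4) = (364*(-2))*(-4) = -728*(-4) = 2912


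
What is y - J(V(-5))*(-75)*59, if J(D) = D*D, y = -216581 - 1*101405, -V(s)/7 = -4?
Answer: 3151214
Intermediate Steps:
V(s) = 28 (V(s) = -7*(-4) = 28)
y = -317986 (y = -216581 - 101405 = -317986)
J(D) = D**2
y - J(V(-5))*(-75)*59 = -317986 - 28**2*(-75)*59 = -317986 - 784*(-75)*59 = -317986 - (-58800)*59 = -317986 - 1*(-3469200) = -317986 + 3469200 = 3151214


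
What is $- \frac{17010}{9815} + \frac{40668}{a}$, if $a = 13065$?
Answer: $\frac{907286}{657605} \approx 1.3797$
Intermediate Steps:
$- \frac{17010}{9815} + \frac{40668}{a} = - \frac{17010}{9815} + \frac{40668}{13065} = \left(-17010\right) \frac{1}{9815} + 40668 \cdot \frac{1}{13065} = - \frac{3402}{1963} + \frac{13556}{4355} = \frac{907286}{657605}$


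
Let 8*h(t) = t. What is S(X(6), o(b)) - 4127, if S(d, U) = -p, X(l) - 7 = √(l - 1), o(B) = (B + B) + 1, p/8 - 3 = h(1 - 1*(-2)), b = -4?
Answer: -4154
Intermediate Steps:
h(t) = t/8
p = 27 (p = 24 + 8*((1 - 1*(-2))/8) = 24 + 8*((1 + 2)/8) = 24 + 8*((⅛)*3) = 24 + 8*(3/8) = 24 + 3 = 27)
o(B) = 1 + 2*B (o(B) = 2*B + 1 = 1 + 2*B)
X(l) = 7 + √(-1 + l) (X(l) = 7 + √(l - 1) = 7 + √(-1 + l))
S(d, U) = -27 (S(d, U) = -1*27 = -27)
S(X(6), o(b)) - 4127 = -27 - 4127 = -4154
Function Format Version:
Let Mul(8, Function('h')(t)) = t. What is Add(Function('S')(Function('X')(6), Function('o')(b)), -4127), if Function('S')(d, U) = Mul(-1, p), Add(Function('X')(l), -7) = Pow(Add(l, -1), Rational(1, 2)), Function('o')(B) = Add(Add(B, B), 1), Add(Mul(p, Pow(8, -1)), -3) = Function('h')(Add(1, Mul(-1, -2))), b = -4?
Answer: -4154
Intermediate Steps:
Function('h')(t) = Mul(Rational(1, 8), t)
p = 27 (p = Add(24, Mul(8, Mul(Rational(1, 8), Add(1, Mul(-1, -2))))) = Add(24, Mul(8, Mul(Rational(1, 8), Add(1, 2)))) = Add(24, Mul(8, Mul(Rational(1, 8), 3))) = Add(24, Mul(8, Rational(3, 8))) = Add(24, 3) = 27)
Function('o')(B) = Add(1, Mul(2, B)) (Function('o')(B) = Add(Mul(2, B), 1) = Add(1, Mul(2, B)))
Function('X')(l) = Add(7, Pow(Add(-1, l), Rational(1, 2))) (Function('X')(l) = Add(7, Pow(Add(l, -1), Rational(1, 2))) = Add(7, Pow(Add(-1, l), Rational(1, 2))))
Function('S')(d, U) = -27 (Function('S')(d, U) = Mul(-1, 27) = -27)
Add(Function('S')(Function('X')(6), Function('o')(b)), -4127) = Add(-27, -4127) = -4154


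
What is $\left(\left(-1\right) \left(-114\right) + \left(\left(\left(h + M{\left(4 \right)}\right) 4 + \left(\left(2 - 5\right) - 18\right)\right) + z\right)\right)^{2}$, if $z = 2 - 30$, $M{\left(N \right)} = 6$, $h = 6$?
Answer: $12769$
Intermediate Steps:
$z = -28$ ($z = 2 - 30 = -28$)
$\left(\left(-1\right) \left(-114\right) + \left(\left(\left(h + M{\left(4 \right)}\right) 4 + \left(\left(2 - 5\right) - 18\right)\right) + z\right)\right)^{2} = \left(\left(-1\right) \left(-114\right) - \left(49 - \left(6 + 6\right) 4\right)\right)^{2} = \left(114 + \left(\left(12 \cdot 4 - 21\right) - 28\right)\right)^{2} = \left(114 + \left(\left(48 - 21\right) - 28\right)\right)^{2} = \left(114 + \left(27 - 28\right)\right)^{2} = \left(114 - 1\right)^{2} = 113^{2} = 12769$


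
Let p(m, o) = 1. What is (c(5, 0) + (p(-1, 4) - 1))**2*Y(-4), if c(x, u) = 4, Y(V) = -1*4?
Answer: -64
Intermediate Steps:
Y(V) = -4
(c(5, 0) + (p(-1, 4) - 1))**2*Y(-4) = (4 + (1 - 1))**2*(-4) = (4 + 0)**2*(-4) = 4**2*(-4) = 16*(-4) = -64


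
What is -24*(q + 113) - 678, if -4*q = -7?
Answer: -3432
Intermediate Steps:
q = 7/4 (q = -¼*(-7) = 7/4 ≈ 1.7500)
-24*(q + 113) - 678 = -24*(7/4 + 113) - 678 = -24*459/4 - 678 = -2754 - 678 = -3432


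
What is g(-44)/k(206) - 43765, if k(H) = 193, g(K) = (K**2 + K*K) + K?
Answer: -8442817/193 ≈ -43745.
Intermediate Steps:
g(K) = K + 2*K**2 (g(K) = (K**2 + K**2) + K = 2*K**2 + K = K + 2*K**2)
g(-44)/k(206) - 43765 = -44*(1 + 2*(-44))/193 - 43765 = -44*(1 - 88)*(1/193) - 43765 = -44*(-87)*(1/193) - 43765 = 3828*(1/193) - 43765 = 3828/193 - 43765 = -8442817/193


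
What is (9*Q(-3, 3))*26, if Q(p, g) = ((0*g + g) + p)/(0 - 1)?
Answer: 0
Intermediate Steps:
Q(p, g) = -g - p (Q(p, g) = ((0 + g) + p)/(-1) = (g + p)*(-1) = -g - p)
(9*Q(-3, 3))*26 = (9*(-1*3 - 1*(-3)))*26 = (9*(-3 + 3))*26 = (9*0)*26 = 0*26 = 0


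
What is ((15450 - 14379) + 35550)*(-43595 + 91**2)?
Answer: -1293233994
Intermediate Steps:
((15450 - 14379) + 35550)*(-43595 + 91**2) = (1071 + 35550)*(-43595 + 8281) = 36621*(-35314) = -1293233994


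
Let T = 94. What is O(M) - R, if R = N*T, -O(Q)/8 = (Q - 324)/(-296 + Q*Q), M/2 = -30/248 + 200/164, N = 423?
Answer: -74828437475006/1881489919 ≈ -39771.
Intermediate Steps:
M = 5585/2542 (M = 2*(-30/248 + 200/164) = 2*(-30*1/248 + 200*(1/164)) = 2*(-15/124 + 50/41) = 2*(5585/5084) = 5585/2542 ≈ 2.1971)
O(Q) = -8*(-324 + Q)/(-296 + Q²) (O(Q) = -8*(Q - 324)/(-296 + Q*Q) = -8*(-324 + Q)/(-296 + Q²))
R = 39762 (R = 423*94 = 39762)
O(M) - R = 8*(324 - 1*5585/2542)/(-296 + (5585/2542)²) - 1*39762 = 8*(324 - 5585/2542)/(-296 + 31192225/6461764) - 39762 = 8*(818023/2542)/(-1881489919/6461764) - 39762 = 8*(-6461764/1881489919)*(818023/2542) - 39762 = -16635315728/1881489919 - 39762 = -74828437475006/1881489919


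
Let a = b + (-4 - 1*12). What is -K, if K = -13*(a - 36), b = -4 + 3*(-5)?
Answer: -923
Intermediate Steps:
b = -19 (b = -4 - 15 = -19)
a = -35 (a = -19 + (-4 - 1*12) = -19 + (-4 - 12) = -19 - 16 = -35)
K = 923 (K = -13*(-35 - 36) = -13*(-71) = 923)
-K = -1*923 = -923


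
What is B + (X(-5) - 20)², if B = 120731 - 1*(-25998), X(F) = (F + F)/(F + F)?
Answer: 147090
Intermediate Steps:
X(F) = 1 (X(F) = (2*F)/((2*F)) = (2*F)*(1/(2*F)) = 1)
B = 146729 (B = 120731 + 25998 = 146729)
B + (X(-5) - 20)² = 146729 + (1 - 20)² = 146729 + (-19)² = 146729 + 361 = 147090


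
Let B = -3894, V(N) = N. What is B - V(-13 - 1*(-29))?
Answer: -3910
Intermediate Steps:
B - V(-13 - 1*(-29)) = -3894 - (-13 - 1*(-29)) = -3894 - (-13 + 29) = -3894 - 1*16 = -3894 - 16 = -3910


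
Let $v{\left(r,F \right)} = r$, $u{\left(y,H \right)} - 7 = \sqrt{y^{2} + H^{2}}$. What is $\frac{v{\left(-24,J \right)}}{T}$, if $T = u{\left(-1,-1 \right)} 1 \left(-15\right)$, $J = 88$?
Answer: $\frac{56}{235} - \frac{8 \sqrt{2}}{235} \approx 0.19015$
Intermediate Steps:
$u{\left(y,H \right)} = 7 + \sqrt{H^{2} + y^{2}}$ ($u{\left(y,H \right)} = 7 + \sqrt{y^{2} + H^{2}} = 7 + \sqrt{H^{2} + y^{2}}$)
$T = -105 - 15 \sqrt{2}$ ($T = \left(7 + \sqrt{\left(-1\right)^{2} + \left(-1\right)^{2}}\right) 1 \left(-15\right) = \left(7 + \sqrt{1 + 1}\right) 1 \left(-15\right) = \left(7 + \sqrt{2}\right) 1 \left(-15\right) = \left(7 + \sqrt{2}\right) \left(-15\right) = -105 - 15 \sqrt{2} \approx -126.21$)
$\frac{v{\left(-24,J \right)}}{T} = - \frac{24}{-105 - 15 \sqrt{2}}$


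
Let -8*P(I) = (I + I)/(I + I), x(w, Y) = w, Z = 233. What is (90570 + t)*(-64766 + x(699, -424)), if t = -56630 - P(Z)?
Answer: -17395535907/8 ≈ -2.1744e+9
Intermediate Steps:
P(I) = -⅛ (P(I) = -(I + I)/(8*(I + I)) = -2*I/(8*(2*I)) = -2*I*1/(2*I)/8 = -⅛*1 = -⅛)
t = -453039/8 (t = -56630 - 1*(-⅛) = -56630 + ⅛ = -453039/8 ≈ -56630.)
(90570 + t)*(-64766 + x(699, -424)) = (90570 - 453039/8)*(-64766 + 699) = (271521/8)*(-64067) = -17395535907/8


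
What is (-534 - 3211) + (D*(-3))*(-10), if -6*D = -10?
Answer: -3695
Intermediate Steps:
D = 5/3 (D = -⅙*(-10) = 5/3 ≈ 1.6667)
(-534 - 3211) + (D*(-3))*(-10) = (-534 - 3211) + ((5/3)*(-3))*(-10) = -3745 - 5*(-10) = -3745 + 50 = -3695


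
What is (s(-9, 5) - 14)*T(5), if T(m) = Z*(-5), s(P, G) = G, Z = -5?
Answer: -225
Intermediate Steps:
T(m) = 25 (T(m) = -5*(-5) = 25)
(s(-9, 5) - 14)*T(5) = (5 - 14)*25 = -9*25 = -225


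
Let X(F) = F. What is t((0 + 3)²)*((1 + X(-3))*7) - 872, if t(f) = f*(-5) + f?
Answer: -368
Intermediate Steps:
t(f) = -4*f (t(f) = -5*f + f = -4*f)
t((0 + 3)²)*((1 + X(-3))*7) - 872 = (-4*(0 + 3)²)*((1 - 3)*7) - 872 = (-4*3²)*(-2*7) - 872 = -4*9*(-14) - 872 = -36*(-14) - 872 = 504 - 872 = -368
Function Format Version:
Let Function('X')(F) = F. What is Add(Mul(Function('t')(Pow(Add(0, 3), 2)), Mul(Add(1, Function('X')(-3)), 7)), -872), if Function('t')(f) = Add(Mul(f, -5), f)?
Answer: -368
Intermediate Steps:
Function('t')(f) = Mul(-4, f) (Function('t')(f) = Add(Mul(-5, f), f) = Mul(-4, f))
Add(Mul(Function('t')(Pow(Add(0, 3), 2)), Mul(Add(1, Function('X')(-3)), 7)), -872) = Add(Mul(Mul(-4, Pow(Add(0, 3), 2)), Mul(Add(1, -3), 7)), -872) = Add(Mul(Mul(-4, Pow(3, 2)), Mul(-2, 7)), -872) = Add(Mul(Mul(-4, 9), -14), -872) = Add(Mul(-36, -14), -872) = Add(504, -872) = -368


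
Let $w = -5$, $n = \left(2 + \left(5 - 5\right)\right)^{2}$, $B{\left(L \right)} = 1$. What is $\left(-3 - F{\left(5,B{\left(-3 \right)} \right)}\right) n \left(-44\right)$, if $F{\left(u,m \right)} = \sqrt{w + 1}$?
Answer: $528 + 352 i \approx 528.0 + 352.0 i$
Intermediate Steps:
$n = 4$ ($n = \left(2 + 0\right)^{2} = 2^{2} = 4$)
$F{\left(u,m \right)} = 2 i$ ($F{\left(u,m \right)} = \sqrt{-5 + 1} = \sqrt{-4} = 2 i$)
$\left(-3 - F{\left(5,B{\left(-3 \right)} \right)}\right) n \left(-44\right) = \left(-3 - 2 i\right) 4 \left(-44\right) = \left(-12 - 8 i\right) \left(-44\right) = 528 + 352 i$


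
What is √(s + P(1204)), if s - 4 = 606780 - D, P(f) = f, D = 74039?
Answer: √533949 ≈ 730.72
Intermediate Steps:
s = 532745 (s = 4 + (606780 - 1*74039) = 4 + (606780 - 74039) = 4 + 532741 = 532745)
√(s + P(1204)) = √(532745 + 1204) = √533949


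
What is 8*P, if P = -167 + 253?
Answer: 688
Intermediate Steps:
P = 86
8*P = 8*86 = 688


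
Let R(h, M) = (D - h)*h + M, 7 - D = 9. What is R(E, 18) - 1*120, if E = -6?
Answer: -126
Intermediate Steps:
D = -2 (D = 7 - 1*9 = 7 - 9 = -2)
R(h, M) = M + h*(-2 - h) (R(h, M) = (-2 - h)*h + M = h*(-2 - h) + M = M + h*(-2 - h))
R(E, 18) - 1*120 = (18 - 1*(-6)**2 - 2*(-6)) - 1*120 = (18 - 1*36 + 12) - 120 = (18 - 36 + 12) - 120 = -6 - 120 = -126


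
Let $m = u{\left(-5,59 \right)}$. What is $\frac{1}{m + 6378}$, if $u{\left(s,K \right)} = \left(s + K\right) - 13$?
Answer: $\frac{1}{6419} \approx 0.00015579$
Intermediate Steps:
$u{\left(s,K \right)} = -13 + K + s$ ($u{\left(s,K \right)} = \left(K + s\right) - 13 = -13 + K + s$)
$m = 41$ ($m = -13 + 59 - 5 = 41$)
$\frac{1}{m + 6378} = \frac{1}{41 + 6378} = \frac{1}{6419}$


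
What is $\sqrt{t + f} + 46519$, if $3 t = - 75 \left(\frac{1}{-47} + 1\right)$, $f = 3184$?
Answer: $46519 + \frac{\sqrt{6979406}}{47} \approx 46575.0$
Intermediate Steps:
$t = - \frac{1150}{47}$ ($t = \frac{\left(-75\right) \left(\frac{1}{-47} + 1\right)}{3} = \frac{\left(-75\right) \left(- \frac{1}{47} + 1\right)}{3} = \frac{\left(-75\right) \frac{46}{47}}{3} = \frac{1}{3} \left(- \frac{3450}{47}\right) = - \frac{1150}{47} \approx -24.468$)
$\sqrt{t + f} + 46519 = \sqrt{- \frac{1150}{47} + 3184} + 46519 = \sqrt{\frac{148498}{47}} + 46519 = \frac{\sqrt{6979406}}{47} + 46519 = 46519 + \frac{\sqrt{6979406}}{47}$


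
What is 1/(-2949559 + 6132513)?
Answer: 1/3182954 ≈ 3.1417e-7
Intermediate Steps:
1/(-2949559 + 6132513) = 1/3182954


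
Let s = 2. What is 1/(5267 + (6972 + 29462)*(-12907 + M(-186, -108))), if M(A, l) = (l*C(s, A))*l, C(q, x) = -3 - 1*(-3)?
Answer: -1/470248371 ≈ -2.1265e-9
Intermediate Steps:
C(q, x) = 0 (C(q, x) = -3 + 3 = 0)
M(A, l) = 0 (M(A, l) = (l*0)*l = 0*l = 0)
1/(5267 + (6972 + 29462)*(-12907 + M(-186, -108))) = 1/(5267 + (6972 + 29462)*(-12907 + 0)) = 1/(5267 + 36434*(-12907)) = 1/(5267 - 470253638) = 1/(-470248371) = -1/470248371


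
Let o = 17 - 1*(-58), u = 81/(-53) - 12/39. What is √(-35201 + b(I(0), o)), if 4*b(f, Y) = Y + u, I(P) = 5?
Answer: 17*I*√231169146/1378 ≈ 187.57*I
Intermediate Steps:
u = -1265/689 (u = 81*(-1/53) - 12*1/39 = -81/53 - 4/13 = -1265/689 ≈ -1.8360)
o = 75 (o = 17 + 58 = 75)
b(f, Y) = -1265/2756 + Y/4 (b(f, Y) = (Y - 1265/689)/4 = (-1265/689 + Y)/4 = -1265/2756 + Y/4)
√(-35201 + b(I(0), o)) = √(-35201 + (-1265/2756 + (¼)*75)) = √(-35201 + (-1265/2756 + 75/4)) = √(-35201 + 25205/1378) = √(-48481773/1378) = 17*I*√231169146/1378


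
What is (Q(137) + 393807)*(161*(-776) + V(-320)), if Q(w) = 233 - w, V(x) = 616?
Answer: -48970020960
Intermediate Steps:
(Q(137) + 393807)*(161*(-776) + V(-320)) = ((233 - 1*137) + 393807)*(161*(-776) + 616) = ((233 - 137) + 393807)*(-124936 + 616) = (96 + 393807)*(-124320) = 393903*(-124320) = -48970020960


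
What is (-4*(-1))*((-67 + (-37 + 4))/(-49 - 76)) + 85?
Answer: 441/5 ≈ 88.200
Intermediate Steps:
(-4*(-1))*((-67 + (-37 + 4))/(-49 - 76)) + 85 = 4*((-67 - 33)/(-125)) + 85 = 4*(-100*(-1/125)) + 85 = 4*(⅘) + 85 = 16/5 + 85 = 441/5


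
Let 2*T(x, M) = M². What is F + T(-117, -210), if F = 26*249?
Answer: 28524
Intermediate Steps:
T(x, M) = M²/2
F = 6474
F + T(-117, -210) = 6474 + (½)*(-210)² = 6474 + (½)*44100 = 6474 + 22050 = 28524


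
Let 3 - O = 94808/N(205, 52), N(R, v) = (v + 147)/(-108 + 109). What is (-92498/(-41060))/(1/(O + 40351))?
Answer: 183507660931/2042735 ≈ 89834.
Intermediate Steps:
N(R, v) = 147 + v (N(R, v) = (147 + v)/1 = (147 + v)*1 = 147 + v)
O = -94211/199 (O = 3 - 94808/(147 + 52) = 3 - 94808/199 = -94211/199 ≈ -473.42)
(-92498/(-41060))/(1/(O + 40351)) = (-92498/(-41060))/(1/(-94211/199 + 40351)) = (-92498*(-1/41060))/(1/(7935638/199)) = 46249/(20530*(199/7935638)) = (46249/20530)*(7935638/199) = 183507660931/2042735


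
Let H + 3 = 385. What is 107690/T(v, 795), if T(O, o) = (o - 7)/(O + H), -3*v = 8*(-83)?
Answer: 48729725/591 ≈ 82453.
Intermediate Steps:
H = 382 (H = -3 + 385 = 382)
v = 664/3 (v = -8*(-83)/3 = -⅓*(-664) = 664/3 ≈ 221.33)
T(O, o) = (-7 + o)/(382 + O) (T(O, o) = (o - 7)/(O + 382) = (-7 + o)/(382 + O))
107690/T(v, 795) = 107690/(((-7 + 795)/(382 + 664/3))) = 107690/((788/(1810/3))) = 107690/(((3/1810)*788)) = 107690/(1182/905) = 107690*(905/1182) = 48729725/591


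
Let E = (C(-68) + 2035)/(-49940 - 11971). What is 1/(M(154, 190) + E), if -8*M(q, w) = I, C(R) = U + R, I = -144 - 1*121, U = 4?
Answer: 18344/607061 ≈ 0.030218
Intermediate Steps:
I = -265 (I = -144 - 121 = -265)
C(R) = 4 + R
E = -73/2293 (E = ((4 - 68) + 2035)/(-49940 - 11971) = (-64 + 2035)/(-61911) = 1971*(-1/61911) = -73/2293 ≈ -0.031836)
M(q, w) = 265/8 (M(q, w) = -⅛*(-265) = 265/8)
1/(M(154, 190) + E) = 1/(265/8 - 73/2293) = 1/(607061/18344) = 18344/607061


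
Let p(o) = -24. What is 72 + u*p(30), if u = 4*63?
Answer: -5976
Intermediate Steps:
u = 252
72 + u*p(30) = 72 + 252*(-24) = 72 - 6048 = -5976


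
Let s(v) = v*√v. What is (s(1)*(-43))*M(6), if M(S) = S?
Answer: -258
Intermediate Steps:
s(v) = v^(3/2)
(s(1)*(-43))*M(6) = (1^(3/2)*(-43))*6 = (1*(-43))*6 = -43*6 = -258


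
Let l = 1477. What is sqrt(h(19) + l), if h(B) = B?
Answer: 2*sqrt(374) ≈ 38.678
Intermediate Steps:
sqrt(h(19) + l) = sqrt(19 + 1477) = sqrt(1496) = 2*sqrt(374)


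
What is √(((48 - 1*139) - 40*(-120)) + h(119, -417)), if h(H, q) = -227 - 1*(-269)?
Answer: √4751 ≈ 68.927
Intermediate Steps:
h(H, q) = 42 (h(H, q) = -227 + 269 = 42)
√(((48 - 1*139) - 40*(-120)) + h(119, -417)) = √(((48 - 1*139) - 40*(-120)) + 42) = √(((48 - 139) + 4800) + 42) = √((-91 + 4800) + 42) = √(4709 + 42) = √4751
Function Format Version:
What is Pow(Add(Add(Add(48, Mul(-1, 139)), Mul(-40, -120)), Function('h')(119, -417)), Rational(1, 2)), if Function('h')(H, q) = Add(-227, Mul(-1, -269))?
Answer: Pow(4751, Rational(1, 2)) ≈ 68.927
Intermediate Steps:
Function('h')(H, q) = 42 (Function('h')(H, q) = Add(-227, 269) = 42)
Pow(Add(Add(Add(48, Mul(-1, 139)), Mul(-40, -120)), Function('h')(119, -417)), Rational(1, 2)) = Pow(Add(Add(Add(48, Mul(-1, 139)), Mul(-40, -120)), 42), Rational(1, 2)) = Pow(Add(Add(Add(48, -139), 4800), 42), Rational(1, 2)) = Pow(Add(Add(-91, 4800), 42), Rational(1, 2)) = Pow(Add(4709, 42), Rational(1, 2)) = Pow(4751, Rational(1, 2))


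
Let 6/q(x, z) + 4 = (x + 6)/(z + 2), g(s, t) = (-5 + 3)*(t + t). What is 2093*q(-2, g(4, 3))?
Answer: -31395/11 ≈ -2854.1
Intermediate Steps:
g(s, t) = -4*t
q(x, z) = 6/(-4 + (6 + x)/(2 + z)) (q(x, z) = 6/(-4 + (x + 6)/(z + 2)) = 6/(-4 + (6 + x)/(2 + z)))
2093*q(-2, g(4, 3)) = 2093*(6*(2 - 4*3)/(-2 - 2 - (-16)*3)) = 2093*(6*(2 - 12)/(-2 - 2 - 4*(-12))) = 2093*(6*(-10)/(-2 - 2 + 48)) = 2093*(6*(-10)/44) = 2093*(6*(1/44)*(-10)) = 2093*(-15/11) = -31395/11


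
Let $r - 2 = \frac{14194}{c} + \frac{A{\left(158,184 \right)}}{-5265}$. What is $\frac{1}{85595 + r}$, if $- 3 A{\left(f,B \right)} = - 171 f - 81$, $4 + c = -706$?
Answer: $\frac{124605}{10663109357} \approx 1.1686 \cdot 10^{-5}$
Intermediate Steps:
$c = -710$ ($c = -4 - 706 = -710$)
$A{\left(f,B \right)} = 27 + 57 f$ ($A{\left(f,B \right)} = - \frac{- 171 f - 81}{3} = - \frac{-81 - 171 f}{3} = 27 + 57 f$)
$r = - \frac{2455618}{124605}$ ($r = 2 + \left(\frac{14194}{-710} + \frac{27 + 57 \cdot 158}{-5265}\right) = 2 + \left(14194 \left(- \frac{1}{710}\right) + \left(27 + 9006\right) \left(- \frac{1}{5265}\right)\right) = 2 + \left(- \frac{7097}{355} + 9033 \left(- \frac{1}{5265}\right)\right) = 2 - \frac{2704828}{124605} = - \frac{2455618}{124605} \approx -19.707$)
$\frac{1}{85595 + r} = \frac{1}{85595 - \frac{2455618}{124605}} = \frac{1}{\frac{10663109357}{124605}} = \frac{124605}{10663109357}$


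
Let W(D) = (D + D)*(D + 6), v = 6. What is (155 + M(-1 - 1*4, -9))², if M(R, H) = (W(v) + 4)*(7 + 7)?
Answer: 4959529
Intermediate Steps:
W(D) = 2*D*(6 + D) (W(D) = (2*D)*(6 + D) = 2*D*(6 + D))
M(R, H) = 2072 (M(R, H) = (2*6*(6 + 6) + 4)*(7 + 7) = (2*6*12 + 4)*14 = (144 + 4)*14 = 148*14 = 2072)
(155 + M(-1 - 1*4, -9))² = (155 + 2072)² = 2227² = 4959529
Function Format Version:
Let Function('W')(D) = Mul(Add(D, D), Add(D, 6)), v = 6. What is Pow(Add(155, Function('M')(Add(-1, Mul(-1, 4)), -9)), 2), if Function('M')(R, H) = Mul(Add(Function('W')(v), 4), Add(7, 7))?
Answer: 4959529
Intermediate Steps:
Function('W')(D) = Mul(2, D, Add(6, D)) (Function('W')(D) = Mul(Mul(2, D), Add(6, D)) = Mul(2, D, Add(6, D)))
Function('M')(R, H) = 2072 (Function('M')(R, H) = Mul(Add(Mul(2, 6, Add(6, 6)), 4), Add(7, 7)) = Mul(Add(Mul(2, 6, 12), 4), 14) = Mul(Add(144, 4), 14) = Mul(148, 14) = 2072)
Pow(Add(155, Function('M')(Add(-1, Mul(-1, 4)), -9)), 2) = Pow(Add(155, 2072), 2) = Pow(2227, 2) = 4959529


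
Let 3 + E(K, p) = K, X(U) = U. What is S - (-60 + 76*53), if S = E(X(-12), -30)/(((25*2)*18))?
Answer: -238081/60 ≈ -3968.0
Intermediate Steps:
E(K, p) = -3 + K
S = -1/60 (S = (-3 - 12)/(((25*2)*18)) = -15/(50*18) = -15/900 = -15*1/900 = -1/60 ≈ -0.016667)
S - (-60 + 76*53) = -1/60 - (-60 + 76*53) = -1/60 - (-60 + 4028) = -1/60 - 1*3968 = -1/60 - 3968 = -238081/60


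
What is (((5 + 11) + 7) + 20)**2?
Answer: 1849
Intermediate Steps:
(((5 + 11) + 7) + 20)**2 = ((16 + 7) + 20)**2 = (23 + 20)**2 = 43**2 = 1849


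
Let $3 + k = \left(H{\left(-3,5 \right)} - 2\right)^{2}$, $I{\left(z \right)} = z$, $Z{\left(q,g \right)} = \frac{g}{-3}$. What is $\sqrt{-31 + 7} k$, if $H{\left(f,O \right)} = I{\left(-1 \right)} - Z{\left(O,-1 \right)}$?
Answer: $\frac{146 i \sqrt{6}}{9} \approx 39.736 i$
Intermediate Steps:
$Z{\left(q,g \right)} = - \frac{g}{3}$ ($Z{\left(q,g \right)} = g \left(- \frac{1}{3}\right) = - \frac{g}{3}$)
$H{\left(f,O \right)} = - \frac{4}{3}$ ($H{\left(f,O \right)} = -1 - \left(- \frac{1}{3}\right) \left(-1\right) = -1 - \frac{1}{3} = - \frac{4}{3}$)
$k = \frac{73}{9}$ ($k = -3 + \left(- \frac{4}{3} - 2\right)^{2} = -3 + \left(- \frac{10}{3}\right)^{2} = -3 + \frac{100}{9} = \frac{73}{9} \approx 8.1111$)
$\sqrt{-31 + 7} k = \sqrt{-31 + 7} \cdot \frac{73}{9} = \sqrt{-24} \cdot \frac{73}{9} = 2 i \sqrt{6} \cdot \frac{73}{9} = \frac{146 i \sqrt{6}}{9}$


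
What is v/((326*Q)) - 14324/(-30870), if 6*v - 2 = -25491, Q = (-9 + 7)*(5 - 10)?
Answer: -16888933/20127240 ≈ -0.83911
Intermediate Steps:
Q = 10 (Q = -2*(-5) = 10)
v = -25489/6 (v = ⅓ + (⅙)*(-25491) = ⅓ - 8497/2 = -25489/6 ≈ -4248.2)
v/((326*Q)) - 14324/(-30870) = -25489/(6*(326*10)) - 14324/(-30870) = -25489/6/3260 - 14324*(-1/30870) = -25489/6*1/3260 + 7162/15435 = -25489/19560 + 7162/15435 = -16888933/20127240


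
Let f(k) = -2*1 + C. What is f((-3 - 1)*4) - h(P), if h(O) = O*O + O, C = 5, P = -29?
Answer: -809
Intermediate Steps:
h(O) = O + O**2 (h(O) = O**2 + O = O + O**2)
f(k) = 3 (f(k) = -2*1 + 5 = -2 + 5 = 3)
f((-3 - 1)*4) - h(P) = 3 - (-29)*(1 - 29) = 3 - (-29)*(-28) = 3 - 1*812 = 3 - 812 = -809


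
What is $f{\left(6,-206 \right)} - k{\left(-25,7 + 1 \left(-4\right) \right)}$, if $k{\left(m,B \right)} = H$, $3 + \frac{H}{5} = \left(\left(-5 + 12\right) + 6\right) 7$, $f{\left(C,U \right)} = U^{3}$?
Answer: $-8742256$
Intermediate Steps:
$H = 440$ ($H = -15 + 5 \left(\left(-5 + 12\right) + 6\right) 7 = -15 + 5 \left(7 + 6\right) 7 = -15 + 5 \cdot 13 \cdot 7 = -15 + 5 \cdot 91 = -15 + 455 = 440$)
$k{\left(m,B \right)} = 440$
$f{\left(6,-206 \right)} - k{\left(-25,7 + 1 \left(-4\right) \right)} = \left(-206\right)^{3} - 440 = -8741816 - 440 = -8742256$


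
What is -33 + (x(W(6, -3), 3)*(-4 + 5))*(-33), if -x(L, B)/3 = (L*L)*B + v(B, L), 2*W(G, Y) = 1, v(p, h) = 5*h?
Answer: 1155/4 ≈ 288.75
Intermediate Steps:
W(G, Y) = ½ (W(G, Y) = (½)*1 = ½)
x(L, B) = -15*L - 3*B*L² (x(L, B) = -3*((L*L)*B + 5*L) = -3*(L²*B + 5*L) = -3*(B*L² + 5*L) = -3*(5*L + B*L²) = -15*L - 3*B*L²)
-33 + (x(W(6, -3), 3)*(-4 + 5))*(-33) = -33 + ((3*(½)*(-5 - 1*3*½))*(-4 + 5))*(-33) = -33 + ((3*(½)*(-5 - 3/2))*1)*(-33) = -33 + ((3*(½)*(-13/2))*1)*(-33) = -33 - 39/4*1*(-33) = -33 - 39/4*(-33) = -33 + 1287/4 = 1155/4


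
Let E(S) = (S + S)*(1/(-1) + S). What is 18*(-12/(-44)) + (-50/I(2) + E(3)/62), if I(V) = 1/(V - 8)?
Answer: 104040/341 ≈ 305.10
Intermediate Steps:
E(S) = 2*S*(-1 + S) (E(S) = (2*S)*(-1 + S) = 2*S*(-1 + S))
I(V) = 1/(-8 + V)
18*(-12/(-44)) + (-50/I(2) + E(3)/62) = 18*(-12/(-44)) + (-50/(1/(-8 + 2)) + (2*3*(-1 + 3))/62) = 18*(-12*(-1/44)) + (-50/(1/(-6)) + (2*3*2)*(1/62)) = 18*(3/11) + (-50/(-⅙) + 12*(1/62)) = 54/11 + (-50*(-6) + 6/31) = 54/11 + (300 + 6/31) = 54/11 + 9306/31 = 104040/341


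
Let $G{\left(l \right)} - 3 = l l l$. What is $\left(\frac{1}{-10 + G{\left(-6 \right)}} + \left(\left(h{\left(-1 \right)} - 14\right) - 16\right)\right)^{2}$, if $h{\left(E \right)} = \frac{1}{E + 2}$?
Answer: $\frac{41835024}{49729} \approx 841.26$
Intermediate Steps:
$G{\left(l \right)} = 3 + l^{3}$ ($G{\left(l \right)} = 3 + l l l = 3 + l^{2} l = 3 + l^{3}$)
$h{\left(E \right)} = \frac{1}{2 + E}$
$\left(\frac{1}{-10 + G{\left(-6 \right)}} + \left(\left(h{\left(-1 \right)} - 14\right) - 16\right)\right)^{2} = \left(\frac{1}{-10 + \left(3 + \left(-6\right)^{3}\right)} - \left(30 - \frac{1}{2 - 1}\right)\right)^{2} = \left(\frac{1}{-10 + \left(3 - 216\right)} - \left(30 - 1\right)\right)^{2} = \left(\frac{1}{-10 - 213} + \left(\left(1 - 14\right) - 16\right)\right)^{2} = \left(\frac{1}{-223} - 29\right)^{2} = \left(- \frac{1}{223} - 29\right)^{2} = \left(- \frac{6468}{223}\right)^{2} = \frac{41835024}{49729}$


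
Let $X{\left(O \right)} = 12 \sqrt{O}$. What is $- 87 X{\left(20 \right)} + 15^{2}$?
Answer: $225 - 2088 \sqrt{5} \approx -4443.9$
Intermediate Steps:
$- 87 X{\left(20 \right)} + 15^{2} = - 87 \cdot 12 \sqrt{20} + 15^{2} = - 87 \cdot 12 \cdot 2 \sqrt{5} + 225 = - 87 \cdot 24 \sqrt{5} + 225 = - 2088 \sqrt{5} + 225 = 225 - 2088 \sqrt{5}$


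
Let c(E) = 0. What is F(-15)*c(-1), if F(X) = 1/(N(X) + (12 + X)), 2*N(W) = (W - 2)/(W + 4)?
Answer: 0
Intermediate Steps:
N(W) = (-2 + W)/(2*(4 + W)) (N(W) = ((W - 2)/(W + 4))/2 = ((-2 + W)/(4 + W))/2 = (-2 + W)/(2*(4 + W)))
F(X) = 1/(12 + X + (-2 + X)/(2*(4 + X))) (F(X) = 1/((-2 + X)/(2*(4 + X)) + (12 + X)) = 1/(12 + X + (-2 + X)/(2*(4 + X))))
F(-15)*c(-1) = (2*(4 - 15)/(94 + 2*(-15)² + 33*(-15)))*0 = (2*(-11)/(94 + 2*225 - 495))*0 = (2*(-11)/(94 + 450 - 495))*0 = (2*(-11)/49)*0 = (2*(1/49)*(-11))*0 = -22/49*0 = 0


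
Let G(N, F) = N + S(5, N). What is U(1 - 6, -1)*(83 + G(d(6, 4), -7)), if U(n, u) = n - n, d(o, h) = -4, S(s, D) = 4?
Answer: 0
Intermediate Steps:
G(N, F) = 4 + N (G(N, F) = N + 4 = 4 + N)
U(n, u) = 0
U(1 - 6, -1)*(83 + G(d(6, 4), -7)) = 0*(83 + (4 - 4)) = 0*(83 + 0) = 0*83 = 0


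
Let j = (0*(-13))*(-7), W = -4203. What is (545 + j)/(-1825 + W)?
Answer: -545/6028 ≈ -0.090411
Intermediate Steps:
j = 0 (j = 0*(-7) = 0)
(545 + j)/(-1825 + W) = (545 + 0)/(-1825 - 4203) = 545/(-6028) = 545*(-1/6028) = -545/6028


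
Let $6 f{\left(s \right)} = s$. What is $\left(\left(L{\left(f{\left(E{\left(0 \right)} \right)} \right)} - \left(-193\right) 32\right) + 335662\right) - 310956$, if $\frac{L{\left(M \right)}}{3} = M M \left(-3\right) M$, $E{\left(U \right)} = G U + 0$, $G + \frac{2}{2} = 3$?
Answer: $30882$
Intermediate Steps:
$G = 2$ ($G = -1 + 3 = 2$)
$E{\left(U \right)} = 2 U$ ($E{\left(U \right)} = 2 U + 0 = 2 U$)
$f{\left(s \right)} = \frac{s}{6}$
$L{\left(M \right)} = - 9 M^{3}$ ($L{\left(M \right)} = 3 M M \left(-3\right) M = 3 M^{2} \left(-3\right) M = 3 - 3 M^{2} M = 3 \left(- 3 M^{3}\right) = - 9 M^{3}$)
$\left(\left(L{\left(f{\left(E{\left(0 \right)} \right)} \right)} - \left(-193\right) 32\right) + 335662\right) - 310956 = \left(\left(- 9 \left(\frac{2 \cdot 0}{6}\right)^{3} - \left(-193\right) 32\right) + 335662\right) - 310956 = \left(\left(- 9 \left(\frac{1}{6} \cdot 0\right)^{3} - -6176\right) + 335662\right) - 310956 = \left(\left(- 9 \cdot 0^{3} + 6176\right) + 335662\right) - 310956 = \left(\left(\left(-9\right) 0 + 6176\right) + 335662\right) - 310956 = \left(\left(0 + 6176\right) + 335662\right) - 310956 = \left(6176 + 335662\right) - 310956 = 341838 - 310956 = 30882$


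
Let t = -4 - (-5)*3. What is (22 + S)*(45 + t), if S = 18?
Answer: 2240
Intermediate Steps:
t = 11 (t = -4 - 1*(-15) = -4 + 15 = 11)
(22 + S)*(45 + t) = (22 + 18)*(45 + 11) = 40*56 = 2240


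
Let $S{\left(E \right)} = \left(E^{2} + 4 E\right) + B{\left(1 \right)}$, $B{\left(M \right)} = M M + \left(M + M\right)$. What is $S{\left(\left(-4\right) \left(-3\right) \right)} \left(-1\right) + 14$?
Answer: $-181$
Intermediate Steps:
$B{\left(M \right)} = M^{2} + 2 M$
$S{\left(E \right)} = 3 + E^{2} + 4 E$ ($S{\left(E \right)} = \left(E^{2} + 4 E\right) + 1 \left(2 + 1\right) = \left(E^{2} + 4 E\right) + 1 \cdot 3 = \left(E^{2} + 4 E\right) + 3 = 3 + E^{2} + 4 E$)
$S{\left(\left(-4\right) \left(-3\right) \right)} \left(-1\right) + 14 = \left(3 + \left(\left(-4\right) \left(-3\right)\right)^{2} + 4 \left(\left(-4\right) \left(-3\right)\right)\right) \left(-1\right) + 14 = \left(3 + 12^{2} + 4 \cdot 12\right) \left(-1\right) + 14 = \left(3 + 144 + 48\right) \left(-1\right) + 14 = 195 \left(-1\right) + 14 = -195 + 14 = -181$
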